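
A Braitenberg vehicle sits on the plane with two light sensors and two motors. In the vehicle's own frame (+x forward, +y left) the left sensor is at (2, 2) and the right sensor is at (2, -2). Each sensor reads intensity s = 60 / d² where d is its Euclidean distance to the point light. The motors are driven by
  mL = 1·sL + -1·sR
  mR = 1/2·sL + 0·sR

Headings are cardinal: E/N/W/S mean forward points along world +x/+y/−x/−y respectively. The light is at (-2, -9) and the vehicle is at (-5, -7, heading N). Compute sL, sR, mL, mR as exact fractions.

left sensor world pos  = (-7, -5); dL² = 41
right sensor world pos = (-3, -5); dR² = 17
sL = 60/41 = 60/41
sR = 60/17 = 60/17
mL = 1·sL + -1·sR = -1440/697
mR = 1/2·sL + 0·sR = 30/41

60/41 60/17 -1440/697 30/41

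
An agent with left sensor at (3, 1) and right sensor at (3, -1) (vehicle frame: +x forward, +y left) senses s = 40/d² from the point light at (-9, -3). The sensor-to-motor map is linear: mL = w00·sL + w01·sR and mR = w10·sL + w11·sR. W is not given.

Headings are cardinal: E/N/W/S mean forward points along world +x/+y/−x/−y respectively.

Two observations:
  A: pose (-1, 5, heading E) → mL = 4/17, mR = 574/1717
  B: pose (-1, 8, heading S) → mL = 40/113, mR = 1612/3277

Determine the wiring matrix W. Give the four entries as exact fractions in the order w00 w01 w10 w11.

0 1 1/2 1

obs A: pose=(-1,5,E) → sL=20/101, sR=4/17, mL=4/17, mR=574/1717
obs B: pose=(-1,8,S) → sL=8/29, sR=40/113, mL=40/113, mR=1612/3277
sensor matrix S = [[20/101, 4/17], [8/29, 40/113]]; det S = 29184/5626609
solve [mL_A; mL_B] = S·[w00; w01] and [mR_A; mR_B] = S·[w10; w11]:
  w00 = 0, w01 = 1, w10 = 1/2, w11 = 1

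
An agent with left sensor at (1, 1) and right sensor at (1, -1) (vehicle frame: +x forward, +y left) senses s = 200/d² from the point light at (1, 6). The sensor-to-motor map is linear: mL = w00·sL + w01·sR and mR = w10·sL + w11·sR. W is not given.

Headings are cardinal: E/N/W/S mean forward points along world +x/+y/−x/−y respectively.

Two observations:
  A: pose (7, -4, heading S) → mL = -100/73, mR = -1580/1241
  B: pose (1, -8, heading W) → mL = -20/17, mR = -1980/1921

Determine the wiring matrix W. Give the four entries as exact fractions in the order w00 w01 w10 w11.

0 -1 -1/2 -1/2

obs A: pose=(7,-4,S) → sL=20/17, sR=100/73, mL=-100/73, mR=-1580/1241
obs B: pose=(1,-8,W) → sL=100/113, sR=20/17, mL=-20/17, mR=-1980/1921
sensor matrix S = [[20/17, 100/73], [100/113, 20/17]]; det S = 409600/2383961
solve [mL_A; mL_B] = S·[w00; w01] and [mR_A; mR_B] = S·[w10; w11]:
  w00 = 0, w01 = -1, w10 = -1/2, w11 = -1/2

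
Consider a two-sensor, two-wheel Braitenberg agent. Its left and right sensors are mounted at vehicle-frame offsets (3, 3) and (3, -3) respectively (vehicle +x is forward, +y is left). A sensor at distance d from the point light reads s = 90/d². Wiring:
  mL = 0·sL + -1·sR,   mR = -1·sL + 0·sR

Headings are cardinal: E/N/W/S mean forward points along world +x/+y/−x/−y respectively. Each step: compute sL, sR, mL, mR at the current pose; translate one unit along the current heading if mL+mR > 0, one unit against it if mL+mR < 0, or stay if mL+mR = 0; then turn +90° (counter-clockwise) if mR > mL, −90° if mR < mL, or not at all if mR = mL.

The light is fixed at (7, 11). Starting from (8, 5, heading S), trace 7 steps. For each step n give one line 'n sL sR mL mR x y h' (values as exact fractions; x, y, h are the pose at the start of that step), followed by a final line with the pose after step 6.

0 90/97 18/17 -18/17 -90/97 8 5 S
1 9/2 9/8 -9/8 -9/2 8 6 E
2 90/73 90/73 -90/73 -90/73 7 6 S
3 45/29 45/29 -45/29 -45/29 7 7 S
4 2 2 -2 -2 7 8 S
5 45/17 45/17 -45/17 -45/17 7 9 S
6 18/5 18/5 -18/5 -18/5 7 10 S
final 7 11 S

n=0: pose=(8,5,S); sL=90/97, sR=18/17; mL=-18/17, mR=-90/97; mL+mR=-3276/1649 → advance -1; mR−mL=216/1649 → turn +1·90°
n=1: pose=(8,6,E); sL=9/2, sR=9/8; mL=-9/8, mR=-9/2; mL+mR=-45/8 → advance -1; mR−mL=-27/8 → turn -1·90°
n=2: pose=(7,6,S); sL=90/73, sR=90/73; mL=-90/73, mR=-90/73; mL+mR=-180/73 → advance -1; mR−mL=0 → turn +0·90°
n=3: pose=(7,7,S); sL=45/29, sR=45/29; mL=-45/29, mR=-45/29; mL+mR=-90/29 → advance -1; mR−mL=0 → turn +0·90°
n=4: pose=(7,8,S); sL=2, sR=2; mL=-2, mR=-2; mL+mR=-4 → advance -1; mR−mL=0 → turn +0·90°
n=5: pose=(7,9,S); sL=45/17, sR=45/17; mL=-45/17, mR=-45/17; mL+mR=-90/17 → advance -1; mR−mL=0 → turn +0·90°
n=6: pose=(7,10,S); sL=18/5, sR=18/5; mL=-18/5, mR=-18/5; mL+mR=-36/5 → advance -1; mR−mL=0 → turn +0·90°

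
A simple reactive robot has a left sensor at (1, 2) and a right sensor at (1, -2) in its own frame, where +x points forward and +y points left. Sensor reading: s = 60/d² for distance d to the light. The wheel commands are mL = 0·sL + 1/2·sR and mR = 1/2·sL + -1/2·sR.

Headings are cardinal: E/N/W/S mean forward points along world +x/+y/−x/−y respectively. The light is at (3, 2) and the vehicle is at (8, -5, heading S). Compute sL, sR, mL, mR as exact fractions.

60/113 60/73 30/73 -1200/8249

left sensor world pos  = (10, -6); dL² = 113
right sensor world pos = (6, -6); dR² = 73
sL = 60/113 = 60/113
sR = 60/73 = 60/73
mL = 0·sL + 1/2·sR = 30/73
mR = 1/2·sL + -1/2·sR = -1200/8249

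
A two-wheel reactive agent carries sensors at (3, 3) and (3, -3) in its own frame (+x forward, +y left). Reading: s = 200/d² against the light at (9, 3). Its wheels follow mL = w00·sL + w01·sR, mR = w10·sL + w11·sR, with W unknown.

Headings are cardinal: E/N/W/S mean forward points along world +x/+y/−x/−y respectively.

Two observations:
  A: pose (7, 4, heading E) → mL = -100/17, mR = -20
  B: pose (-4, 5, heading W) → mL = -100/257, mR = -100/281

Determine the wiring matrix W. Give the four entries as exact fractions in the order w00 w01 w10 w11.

obs A: pose=(7,4,E) → sL=200/17, sR=40, mL=-100/17, mR=-20
obs B: pose=(-4,5,W) → sL=200/257, sR=200/281, mL=-100/257, mR=-100/281
sensor matrix S = [[200/17, 40], [200/257, 200/281]]; det S = -27936000/1227689
solve [mL_A; mL_B] = S·[w00; w01] and [mR_A; mR_B] = S·[w10; w11]:
  w00 = -1/2, w01 = 0, w10 = 0, w11 = -1/2

-1/2 0 0 -1/2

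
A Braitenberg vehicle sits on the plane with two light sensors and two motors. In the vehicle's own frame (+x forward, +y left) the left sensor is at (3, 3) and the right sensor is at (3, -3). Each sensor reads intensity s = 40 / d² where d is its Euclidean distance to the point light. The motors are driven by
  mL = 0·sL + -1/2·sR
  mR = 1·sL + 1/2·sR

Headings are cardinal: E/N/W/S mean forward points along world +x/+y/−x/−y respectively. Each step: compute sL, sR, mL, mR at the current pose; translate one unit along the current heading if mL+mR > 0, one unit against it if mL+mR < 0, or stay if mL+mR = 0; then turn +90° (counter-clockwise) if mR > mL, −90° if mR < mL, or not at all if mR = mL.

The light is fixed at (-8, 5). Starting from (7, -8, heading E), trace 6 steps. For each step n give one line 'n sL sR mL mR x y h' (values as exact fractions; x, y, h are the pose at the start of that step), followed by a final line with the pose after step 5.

0 5/53 2/29 -1/29 198/1537 7 -8 E
1 40/269 40/461 -20/461 23820/124009 8 -8 N
2 20/197 4/25 -2/25 894/4925 8 -7 W
3 40/549 40/369 -20/369 2860/22509 7 -7 S
4 5/53 2/29 -1/29 198/1537 7 -8 E
5 40/269 40/461 -20/461 23820/124009 8 -8 N
final 8 -7 W

n=0: pose=(7,-8,E); sL=5/53, sR=2/29; mL=-1/29, mR=198/1537; mL+mR=5/53 → advance +1; mR−mL=251/1537 → turn +1·90°
n=1: pose=(8,-8,N); sL=40/269, sR=40/461; mL=-20/461, mR=23820/124009; mL+mR=40/269 → advance +1; mR−mL=29200/124009 → turn +1·90°
n=2: pose=(8,-7,W); sL=20/197, sR=4/25; mL=-2/25, mR=894/4925; mL+mR=20/197 → advance +1; mR−mL=1288/4925 → turn +1·90°
n=3: pose=(7,-7,S); sL=40/549, sR=40/369; mL=-20/369, mR=2860/22509; mL+mR=40/549 → advance +1; mR−mL=1360/7503 → turn +1·90°
n=4: pose=(7,-8,E); sL=5/53, sR=2/29; mL=-1/29, mR=198/1537; mL+mR=5/53 → advance +1; mR−mL=251/1537 → turn +1·90°
n=5: pose=(8,-8,N); sL=40/269, sR=40/461; mL=-20/461, mR=23820/124009; mL+mR=40/269 → advance +1; mR−mL=29200/124009 → turn +1·90°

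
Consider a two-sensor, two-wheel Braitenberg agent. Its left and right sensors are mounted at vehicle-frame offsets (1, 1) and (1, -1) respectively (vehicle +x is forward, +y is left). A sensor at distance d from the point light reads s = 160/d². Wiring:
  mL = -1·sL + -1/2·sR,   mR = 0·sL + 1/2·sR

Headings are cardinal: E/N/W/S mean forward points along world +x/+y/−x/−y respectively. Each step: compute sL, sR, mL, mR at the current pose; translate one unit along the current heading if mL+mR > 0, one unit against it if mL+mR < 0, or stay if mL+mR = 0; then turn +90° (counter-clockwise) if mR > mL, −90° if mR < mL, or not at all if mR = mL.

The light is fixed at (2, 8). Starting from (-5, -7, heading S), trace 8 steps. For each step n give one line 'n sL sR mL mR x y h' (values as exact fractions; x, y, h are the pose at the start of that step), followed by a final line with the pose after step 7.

n=0: pose=(-5,-7,S); sL=40/73, sR=1/2; mL=-233/292, mR=1/4; mL+mR=-40/73 → advance -1; mR−mL=153/146 → turn +1·90°
n=1: pose=(-5,-6,E); sL=32/41, sR=160/261; mL=-11632/10701, mR=80/261; mL+mR=-32/41 → advance -1; mR−mL=14912/10701 → turn +1·90°
n=2: pose=(-6,-6,N); sL=16/25, sR=80/109; mL=-2744/2725, mR=40/109; mL+mR=-16/25 → advance -1; mR−mL=3744/2725 → turn +1·90°
n=3: pose=(-6,-7,W); sL=160/337, sR=160/277; mL=-71280/93349, mR=80/277; mL+mR=-160/337 → advance -1; mR−mL=98240/93349 → turn +1·90°
n=4: pose=(-5,-7,S); sL=40/73, sR=1/2; mL=-233/292, mR=1/4; mL+mR=-40/73 → advance -1; mR−mL=153/146 → turn +1·90°
n=5: pose=(-5,-6,E); sL=32/41, sR=160/261; mL=-11632/10701, mR=80/261; mL+mR=-32/41 → advance -1; mR−mL=14912/10701 → turn +1·90°
n=6: pose=(-6,-6,N); sL=16/25, sR=80/109; mL=-2744/2725, mR=40/109; mL+mR=-16/25 → advance -1; mR−mL=3744/2725 → turn +1·90°
n=7: pose=(-6,-7,W); sL=160/337, sR=160/277; mL=-71280/93349, mR=80/277; mL+mR=-160/337 → advance -1; mR−mL=98240/93349 → turn +1·90°

0 40/73 1/2 -233/292 1/4 -5 -7 S
1 32/41 160/261 -11632/10701 80/261 -5 -6 E
2 16/25 80/109 -2744/2725 40/109 -6 -6 N
3 160/337 160/277 -71280/93349 80/277 -6 -7 W
4 40/73 1/2 -233/292 1/4 -5 -7 S
5 32/41 160/261 -11632/10701 80/261 -5 -6 E
6 16/25 80/109 -2744/2725 40/109 -6 -6 N
7 160/337 160/277 -71280/93349 80/277 -6 -7 W
final -5 -7 S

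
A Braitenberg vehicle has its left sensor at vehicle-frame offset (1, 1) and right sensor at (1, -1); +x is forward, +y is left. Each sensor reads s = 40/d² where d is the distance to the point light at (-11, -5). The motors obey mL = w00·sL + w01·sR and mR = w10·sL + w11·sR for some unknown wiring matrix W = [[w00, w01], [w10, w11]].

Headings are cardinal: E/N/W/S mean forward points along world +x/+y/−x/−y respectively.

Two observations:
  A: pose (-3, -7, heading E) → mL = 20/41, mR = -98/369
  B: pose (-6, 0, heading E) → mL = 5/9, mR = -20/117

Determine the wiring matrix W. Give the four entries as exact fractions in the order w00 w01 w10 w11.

1 0 -1 1/2

obs A: pose=(-3,-7,E) → sL=20/41, sR=4/9, mL=20/41, mR=-98/369
obs B: pose=(-6,0,E) → sL=5/9, sR=10/13, mL=5/9, mR=-20/117
sensor matrix S = [[20/41, 4/9], [5/9, 10/13]]; det S = 5540/43173
solve [mL_A; mL_B] = S·[w00; w01] and [mR_A; mR_B] = S·[w10; w11]:
  w00 = 1, w01 = 0, w10 = -1, w11 = 1/2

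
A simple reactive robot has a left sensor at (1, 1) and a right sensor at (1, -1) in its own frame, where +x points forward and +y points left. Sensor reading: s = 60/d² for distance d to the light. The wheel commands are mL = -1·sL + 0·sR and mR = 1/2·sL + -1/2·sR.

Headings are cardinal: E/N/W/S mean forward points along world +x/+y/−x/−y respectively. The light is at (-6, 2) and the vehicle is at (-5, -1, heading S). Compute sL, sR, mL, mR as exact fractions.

left sensor world pos  = (-4, -2); dL² = 20
right sensor world pos = (-6, -2); dR² = 16
sL = 60/20 = 3
sR = 60/16 = 15/4
mL = -1·sL + 0·sR = -3
mR = 1/2·sL + -1/2·sR = -3/8

3 15/4 -3 -3/8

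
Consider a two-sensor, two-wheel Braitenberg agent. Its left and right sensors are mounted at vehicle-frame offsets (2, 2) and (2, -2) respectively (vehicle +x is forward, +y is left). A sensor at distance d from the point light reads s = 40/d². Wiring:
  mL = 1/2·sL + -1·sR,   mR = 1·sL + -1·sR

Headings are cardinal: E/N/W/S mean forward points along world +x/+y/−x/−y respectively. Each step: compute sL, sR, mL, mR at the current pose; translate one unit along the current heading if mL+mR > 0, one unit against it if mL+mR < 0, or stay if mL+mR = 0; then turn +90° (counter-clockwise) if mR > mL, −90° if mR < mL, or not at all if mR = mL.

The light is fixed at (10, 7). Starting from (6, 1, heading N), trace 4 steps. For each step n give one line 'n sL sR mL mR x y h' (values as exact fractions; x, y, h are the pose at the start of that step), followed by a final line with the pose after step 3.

0 10/13 2 -21/13 -16/13 6 1 N
1 40/117 40/61 -3460/7137 -2240/7137 6 0 W
2 20/41 20/53 -290/2173 240/2173 7 0 S
3 40/17 8/13 124/221 384/221 7 1 E
final 8 1 N

n=0: pose=(6,1,N); sL=10/13, sR=2; mL=-21/13, mR=-16/13; mL+mR=-37/13 → advance -1; mR−mL=5/13 → turn +1·90°
n=1: pose=(6,0,W); sL=40/117, sR=40/61; mL=-3460/7137, mR=-2240/7137; mL+mR=-1900/2379 → advance -1; mR−mL=20/117 → turn +1·90°
n=2: pose=(7,0,S); sL=20/41, sR=20/53; mL=-290/2173, mR=240/2173; mL+mR=-50/2173 → advance -1; mR−mL=10/41 → turn +1·90°
n=3: pose=(7,1,E); sL=40/17, sR=8/13; mL=124/221, mR=384/221; mL+mR=508/221 → advance +1; mR−mL=20/17 → turn +1·90°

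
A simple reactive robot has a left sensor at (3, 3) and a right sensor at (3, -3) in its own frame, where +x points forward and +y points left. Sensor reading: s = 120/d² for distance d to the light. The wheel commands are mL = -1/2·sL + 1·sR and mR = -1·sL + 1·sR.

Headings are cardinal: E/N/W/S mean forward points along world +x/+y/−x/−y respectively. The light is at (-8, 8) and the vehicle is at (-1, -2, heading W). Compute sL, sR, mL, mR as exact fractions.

24/37 24/13 732/481 576/481

left sensor world pos  = (-4, -5); dL² = 185
right sensor world pos = (-4, 1); dR² = 65
sL = 120/185 = 24/37
sR = 120/65 = 24/13
mL = -1/2·sL + 1·sR = 732/481
mR = -1·sL + 1·sR = 576/481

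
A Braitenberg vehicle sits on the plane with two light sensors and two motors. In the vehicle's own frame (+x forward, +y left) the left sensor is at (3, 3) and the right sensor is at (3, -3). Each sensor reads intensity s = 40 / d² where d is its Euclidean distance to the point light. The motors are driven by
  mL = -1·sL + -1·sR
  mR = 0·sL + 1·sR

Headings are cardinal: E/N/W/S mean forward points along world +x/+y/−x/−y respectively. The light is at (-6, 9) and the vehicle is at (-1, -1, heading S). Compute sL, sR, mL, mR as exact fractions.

40/233 40/173 -16240/40309 40/173

left sensor world pos  = (2, -4); dL² = 233
right sensor world pos = (-4, -4); dR² = 173
sL = 40/233 = 40/233
sR = 40/173 = 40/173
mL = -1·sL + -1·sR = -16240/40309
mR = 0·sL + 1·sR = 40/173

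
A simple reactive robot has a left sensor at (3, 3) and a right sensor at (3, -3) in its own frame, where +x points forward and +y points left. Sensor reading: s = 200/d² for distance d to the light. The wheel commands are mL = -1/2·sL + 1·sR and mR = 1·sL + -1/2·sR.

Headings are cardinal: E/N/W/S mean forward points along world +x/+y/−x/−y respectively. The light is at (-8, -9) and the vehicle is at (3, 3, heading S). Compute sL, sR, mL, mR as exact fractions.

left sensor world pos  = (6, 0); dL² = 277
right sensor world pos = (0, 0); dR² = 145
sL = 200/277 = 200/277
sR = 200/145 = 40/29
mL = -1/2·sL + 1·sR = 8180/8033
mR = 1·sL + -1/2·sR = 260/8033

200/277 40/29 8180/8033 260/8033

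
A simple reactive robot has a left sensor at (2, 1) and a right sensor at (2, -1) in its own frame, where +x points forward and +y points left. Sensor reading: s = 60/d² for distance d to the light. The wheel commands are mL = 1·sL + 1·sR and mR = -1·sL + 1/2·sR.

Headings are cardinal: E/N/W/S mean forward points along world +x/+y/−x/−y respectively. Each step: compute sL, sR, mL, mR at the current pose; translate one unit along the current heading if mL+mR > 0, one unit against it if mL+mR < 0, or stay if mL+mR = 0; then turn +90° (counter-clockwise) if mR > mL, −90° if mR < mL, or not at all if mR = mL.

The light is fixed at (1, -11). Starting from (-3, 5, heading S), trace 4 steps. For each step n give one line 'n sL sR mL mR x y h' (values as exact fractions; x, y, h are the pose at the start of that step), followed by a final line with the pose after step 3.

n=0: pose=(-3,5,S); sL=12/41, sR=60/221; mL=5112/9061, mR=-1422/9061; mL+mR=90/221 → advance +1; mR−mL=-6534/9061 → turn -1·90°
n=1: pose=(-3,4,W); sL=15/58, sR=15/73; mL=1965/4234, mR=-330/2117; mL+mR=45/146 → advance +1; mR−mL=-2625/4234 → turn -1·90°
n=2: pose=(-4,4,N); sL=12/65, sR=12/61; mL=1512/3965, mR=-342/3965; mL+mR=18/61 → advance +1; mR−mL=-1854/3965 → turn -1·90°
n=3: pose=(-4,5,E); sL=30/149, sR=10/39; mL=2660/5811, mR=-425/5811; mL+mR=5/13 → advance +1; mR−mL=-3085/5811 → turn -1·90°

0 12/41 60/221 5112/9061 -1422/9061 -3 5 S
1 15/58 15/73 1965/4234 -330/2117 -3 4 W
2 12/65 12/61 1512/3965 -342/3965 -4 4 N
3 30/149 10/39 2660/5811 -425/5811 -4 5 E
final -3 5 S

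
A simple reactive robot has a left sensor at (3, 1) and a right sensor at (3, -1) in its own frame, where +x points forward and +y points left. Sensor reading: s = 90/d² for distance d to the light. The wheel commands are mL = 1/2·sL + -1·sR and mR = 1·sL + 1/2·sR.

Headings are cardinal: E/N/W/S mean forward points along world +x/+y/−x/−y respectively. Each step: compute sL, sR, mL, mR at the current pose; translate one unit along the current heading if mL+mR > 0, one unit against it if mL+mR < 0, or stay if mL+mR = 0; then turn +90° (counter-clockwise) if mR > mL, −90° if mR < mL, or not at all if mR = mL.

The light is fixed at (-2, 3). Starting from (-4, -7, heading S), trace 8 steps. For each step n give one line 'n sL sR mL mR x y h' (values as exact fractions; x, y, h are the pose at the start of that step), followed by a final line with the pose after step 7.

n=0: pose=(-4,-7,S); sL=9/17, sR=45/89; mL=-729/3026, mR=2367/3026; mL+mR=819/1513 → advance +1; mR−mL=1548/1513 → turn +1·90°
n=1: pose=(-4,-8,E); sL=90/101, sR=18/29; mL=-513/2929, mR=3519/2929; mL+mR=3006/2929 → advance +1; mR−mL=4032/2929 → turn +1·90°
n=2: pose=(-3,-8,N); sL=45/34, sR=45/32; mL=-405/544, mR=2205/1088; mL+mR=1395/1088 → advance +1; mR−mL=3015/1088 → turn +1·90°
n=3: pose=(-3,-7,W); sL=90/137, sR=90/97; mL=-7965/13289, mR=14895/13289; mL+mR=6930/13289 → advance +1; mR−mL=22860/13289 → turn +1·90°
n=4: pose=(-4,-7,S); sL=9/17, sR=45/89; mL=-729/3026, mR=2367/3026; mL+mR=819/1513 → advance +1; mR−mL=1548/1513 → turn +1·90°
n=5: pose=(-4,-8,E); sL=90/101, sR=18/29; mL=-513/2929, mR=3519/2929; mL+mR=3006/2929 → advance +1; mR−mL=4032/2929 → turn +1·90°
n=6: pose=(-3,-8,N); sL=45/34, sR=45/32; mL=-405/544, mR=2205/1088; mL+mR=1395/1088 → advance +1; mR−mL=3015/1088 → turn +1·90°
n=7: pose=(-3,-7,W); sL=90/137, sR=90/97; mL=-7965/13289, mR=14895/13289; mL+mR=6930/13289 → advance +1; mR−mL=22860/13289 → turn +1·90°

0 9/17 45/89 -729/3026 2367/3026 -4 -7 S
1 90/101 18/29 -513/2929 3519/2929 -4 -8 E
2 45/34 45/32 -405/544 2205/1088 -3 -8 N
3 90/137 90/97 -7965/13289 14895/13289 -3 -7 W
4 9/17 45/89 -729/3026 2367/3026 -4 -7 S
5 90/101 18/29 -513/2929 3519/2929 -4 -8 E
6 45/34 45/32 -405/544 2205/1088 -3 -8 N
7 90/137 90/97 -7965/13289 14895/13289 -3 -7 W
final -4 -7 S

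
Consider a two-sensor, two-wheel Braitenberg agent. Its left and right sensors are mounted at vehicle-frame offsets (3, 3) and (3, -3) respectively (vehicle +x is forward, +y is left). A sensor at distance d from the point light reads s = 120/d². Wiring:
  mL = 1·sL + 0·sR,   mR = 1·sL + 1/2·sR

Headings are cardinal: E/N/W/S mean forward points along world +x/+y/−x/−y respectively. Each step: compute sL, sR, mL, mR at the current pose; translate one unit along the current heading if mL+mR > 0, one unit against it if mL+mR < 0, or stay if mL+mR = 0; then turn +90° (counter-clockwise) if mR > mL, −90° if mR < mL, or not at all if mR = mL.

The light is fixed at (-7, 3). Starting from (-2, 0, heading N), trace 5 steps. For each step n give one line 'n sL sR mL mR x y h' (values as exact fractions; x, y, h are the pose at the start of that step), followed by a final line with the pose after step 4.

0 30 15/8 30 495/16 -2 0 N
1 120/29 24 120/29 468/29 -2 1 W
2 60/37 60/13 60/37 1890/481 -3 1 S
3 120/49 24/17 120/49 2628/833 -3 0 E
4 30 15/8 30 495/16 -2 0 N
final -2 1 W

n=0: pose=(-2,0,N); sL=30, sR=15/8; mL=30, mR=495/16; mL+mR=975/16 → advance +1; mR−mL=15/16 → turn +1·90°
n=1: pose=(-2,1,W); sL=120/29, sR=24; mL=120/29, mR=468/29; mL+mR=588/29 → advance +1; mR−mL=12 → turn +1·90°
n=2: pose=(-3,1,S); sL=60/37, sR=60/13; mL=60/37, mR=1890/481; mL+mR=2670/481 → advance +1; mR−mL=30/13 → turn +1·90°
n=3: pose=(-3,0,E); sL=120/49, sR=24/17; mL=120/49, mR=2628/833; mL+mR=4668/833 → advance +1; mR−mL=12/17 → turn +1·90°
n=4: pose=(-2,0,N); sL=30, sR=15/8; mL=30, mR=495/16; mL+mR=975/16 → advance +1; mR−mL=15/16 → turn +1·90°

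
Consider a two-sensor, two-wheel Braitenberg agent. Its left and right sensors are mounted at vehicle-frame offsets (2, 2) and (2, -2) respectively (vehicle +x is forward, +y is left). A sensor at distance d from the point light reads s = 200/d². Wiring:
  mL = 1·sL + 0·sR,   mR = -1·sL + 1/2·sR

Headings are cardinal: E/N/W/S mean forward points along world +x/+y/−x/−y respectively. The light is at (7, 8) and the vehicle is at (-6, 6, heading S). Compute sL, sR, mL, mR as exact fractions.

left sensor world pos  = (-4, 4); dL² = 137
right sensor world pos = (-8, 4); dR² = 241
sL = 200/137 = 200/137
sR = 200/241 = 200/241
mL = 1·sL + 0·sR = 200/137
mR = -1·sL + 1/2·sR = -34500/33017

200/137 200/241 200/137 -34500/33017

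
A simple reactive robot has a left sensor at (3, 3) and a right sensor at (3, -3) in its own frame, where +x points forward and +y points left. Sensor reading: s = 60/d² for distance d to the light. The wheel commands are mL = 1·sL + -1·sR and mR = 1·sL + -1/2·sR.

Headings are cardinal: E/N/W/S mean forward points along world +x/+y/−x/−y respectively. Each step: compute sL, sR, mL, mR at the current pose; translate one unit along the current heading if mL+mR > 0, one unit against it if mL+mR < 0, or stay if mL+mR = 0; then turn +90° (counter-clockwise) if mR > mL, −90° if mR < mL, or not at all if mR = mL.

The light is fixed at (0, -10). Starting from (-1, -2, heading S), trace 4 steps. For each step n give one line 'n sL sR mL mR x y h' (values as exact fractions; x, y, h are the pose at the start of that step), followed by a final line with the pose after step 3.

0 60/29 60/41 720/1189 1590/1189 -1 -2 S
1 15/26 3 -63/26 -12/13 -1 -3 E
2 12/25 60/101 -288/2525 462/2525 -2 -3 N
3 6/5 30/73 288/365 363/365 -2 -2 W
final -3 -2 S

n=0: pose=(-1,-2,S); sL=60/29, sR=60/41; mL=720/1189, mR=1590/1189; mL+mR=2310/1189 → advance +1; mR−mL=30/41 → turn +1·90°
n=1: pose=(-1,-3,E); sL=15/26, sR=3; mL=-63/26, mR=-12/13; mL+mR=-87/26 → advance -1; mR−mL=3/2 → turn +1·90°
n=2: pose=(-2,-3,N); sL=12/25, sR=60/101; mL=-288/2525, mR=462/2525; mL+mR=174/2525 → advance +1; mR−mL=30/101 → turn +1·90°
n=3: pose=(-2,-2,W); sL=6/5, sR=30/73; mL=288/365, mR=363/365; mL+mR=651/365 → advance +1; mR−mL=15/73 → turn +1·90°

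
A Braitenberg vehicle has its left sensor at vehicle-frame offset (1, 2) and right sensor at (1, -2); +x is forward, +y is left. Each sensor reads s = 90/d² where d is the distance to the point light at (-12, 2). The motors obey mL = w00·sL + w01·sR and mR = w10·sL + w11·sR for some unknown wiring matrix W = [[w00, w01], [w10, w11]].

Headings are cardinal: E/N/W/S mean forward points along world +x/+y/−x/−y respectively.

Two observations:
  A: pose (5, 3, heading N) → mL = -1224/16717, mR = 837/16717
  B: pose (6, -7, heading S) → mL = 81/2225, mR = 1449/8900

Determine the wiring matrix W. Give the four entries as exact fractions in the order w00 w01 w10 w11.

obs A: pose=(5,3,N) → sL=90/229, sR=18/73, mL=-1224/16717, mR=837/16717
obs B: pose=(6,-7,S) → sL=9/50, sR=45/178, mL=81/2225, mR=1449/8900
sensor matrix S = [[90/229, 18/73], [9/50, 45/178]]; det S = 2044764/37195325
solve [mL_A; mL_B] = S·[w00; w01] and [mR_A; mR_B] = S·[w10; w11]:
  w00 = -1/2, w01 = 1/2, w10 = -1/2, w11 = 1

-1/2 1/2 -1/2 1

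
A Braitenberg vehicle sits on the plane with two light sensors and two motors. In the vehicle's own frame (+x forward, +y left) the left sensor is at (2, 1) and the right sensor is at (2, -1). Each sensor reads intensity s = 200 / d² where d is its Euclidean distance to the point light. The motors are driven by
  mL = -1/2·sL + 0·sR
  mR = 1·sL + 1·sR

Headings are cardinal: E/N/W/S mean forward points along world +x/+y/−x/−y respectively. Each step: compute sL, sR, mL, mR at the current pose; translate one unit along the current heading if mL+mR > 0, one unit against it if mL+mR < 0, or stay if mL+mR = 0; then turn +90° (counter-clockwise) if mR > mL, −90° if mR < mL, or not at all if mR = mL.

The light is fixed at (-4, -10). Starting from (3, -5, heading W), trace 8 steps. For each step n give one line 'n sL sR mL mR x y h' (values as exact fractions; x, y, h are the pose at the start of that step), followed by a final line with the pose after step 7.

0 200/41 200/61 -100/41 20400/2501 3 -5 W
1 100/29 100/17 -50/29 4600/493 2 -5 S
2 200/89 200/73 -100/89 32400/6497 2 -6 E
3 25/9 2 -25/18 43/9 3 -6 N
4 200/41 200/61 -100/41 20400/2501 3 -5 W
5 100/29 100/17 -50/29 4600/493 2 -5 S
6 200/89 200/73 -100/89 32400/6497 2 -6 E
7 25/9 2 -25/18 43/9 3 -6 N
final 3 -5 W

n=0: pose=(3,-5,W); sL=200/41, sR=200/61; mL=-100/41, mR=20400/2501; mL+mR=14300/2501 → advance +1; mR−mL=26500/2501 → turn +1·90°
n=1: pose=(2,-5,S); sL=100/29, sR=100/17; mL=-50/29, mR=4600/493; mL+mR=3750/493 → advance +1; mR−mL=5450/493 → turn +1·90°
n=2: pose=(2,-6,E); sL=200/89, sR=200/73; mL=-100/89, mR=32400/6497; mL+mR=25100/6497 → advance +1; mR−mL=39700/6497 → turn +1·90°
n=3: pose=(3,-6,N); sL=25/9, sR=2; mL=-25/18, mR=43/9; mL+mR=61/18 → advance +1; mR−mL=37/6 → turn +1·90°
n=4: pose=(3,-5,W); sL=200/41, sR=200/61; mL=-100/41, mR=20400/2501; mL+mR=14300/2501 → advance +1; mR−mL=26500/2501 → turn +1·90°
n=5: pose=(2,-5,S); sL=100/29, sR=100/17; mL=-50/29, mR=4600/493; mL+mR=3750/493 → advance +1; mR−mL=5450/493 → turn +1·90°
n=6: pose=(2,-6,E); sL=200/89, sR=200/73; mL=-100/89, mR=32400/6497; mL+mR=25100/6497 → advance +1; mR−mL=39700/6497 → turn +1·90°
n=7: pose=(3,-6,N); sL=25/9, sR=2; mL=-25/18, mR=43/9; mL+mR=61/18 → advance +1; mR−mL=37/6 → turn +1·90°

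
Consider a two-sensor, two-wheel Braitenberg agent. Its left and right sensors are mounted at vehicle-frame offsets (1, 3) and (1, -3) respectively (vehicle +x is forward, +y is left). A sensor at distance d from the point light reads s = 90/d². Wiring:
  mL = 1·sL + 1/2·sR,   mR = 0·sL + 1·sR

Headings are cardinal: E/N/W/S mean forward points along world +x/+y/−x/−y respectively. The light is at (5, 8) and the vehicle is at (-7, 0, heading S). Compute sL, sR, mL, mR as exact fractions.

5/9 5/17 215/306 5/17

left sensor world pos  = (-4, -1); dL² = 162
right sensor world pos = (-10, -1); dR² = 306
sL = 90/162 = 5/9
sR = 90/306 = 5/17
mL = 1·sL + 1/2·sR = 215/306
mR = 0·sL + 1·sR = 5/17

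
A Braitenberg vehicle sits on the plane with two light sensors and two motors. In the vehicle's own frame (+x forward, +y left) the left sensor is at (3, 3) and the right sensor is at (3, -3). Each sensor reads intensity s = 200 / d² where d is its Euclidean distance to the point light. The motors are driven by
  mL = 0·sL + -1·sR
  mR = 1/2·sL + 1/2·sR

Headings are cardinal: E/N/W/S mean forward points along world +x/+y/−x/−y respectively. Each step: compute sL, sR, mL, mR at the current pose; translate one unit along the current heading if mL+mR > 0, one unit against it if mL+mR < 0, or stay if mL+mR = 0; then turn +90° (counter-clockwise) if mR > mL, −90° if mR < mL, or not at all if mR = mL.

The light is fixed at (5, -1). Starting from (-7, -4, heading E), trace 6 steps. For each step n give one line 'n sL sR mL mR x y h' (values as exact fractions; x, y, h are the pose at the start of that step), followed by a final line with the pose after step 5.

0 200/81 200/117 -200/117 2200/1053 -7 -4 E
1 50/49 25/8 -25/8 1625/784 -6 -4 N
2 40/49 200/197 -200/197 8840/9653 -6 -5 W
3 100/49 100/109 -100/109 7900/5341 -5 -5 S
4 200/53 200/113 -200/113 16600/5989 -5 -6 E
5 50/37 5 -5 235/74 -4 -6 N
final -4 -7 W

n=0: pose=(-7,-4,E); sL=200/81, sR=200/117; mL=-200/117, mR=2200/1053; mL+mR=400/1053 → advance +1; mR−mL=4000/1053 → turn +1·90°
n=1: pose=(-6,-4,N); sL=50/49, sR=25/8; mL=-25/8, mR=1625/784; mL+mR=-825/784 → advance -1; mR−mL=4075/784 → turn +1·90°
n=2: pose=(-6,-5,W); sL=40/49, sR=200/197; mL=-200/197, mR=8840/9653; mL+mR=-960/9653 → advance -1; mR−mL=18640/9653 → turn +1·90°
n=3: pose=(-5,-5,S); sL=100/49, sR=100/109; mL=-100/109, mR=7900/5341; mL+mR=3000/5341 → advance +1; mR−mL=12800/5341 → turn +1·90°
n=4: pose=(-5,-6,E); sL=200/53, sR=200/113; mL=-200/113, mR=16600/5989; mL+mR=6000/5989 → advance +1; mR−mL=27200/5989 → turn +1·90°
n=5: pose=(-4,-6,N); sL=50/37, sR=5; mL=-5, mR=235/74; mL+mR=-135/74 → advance -1; mR−mL=605/74 → turn +1·90°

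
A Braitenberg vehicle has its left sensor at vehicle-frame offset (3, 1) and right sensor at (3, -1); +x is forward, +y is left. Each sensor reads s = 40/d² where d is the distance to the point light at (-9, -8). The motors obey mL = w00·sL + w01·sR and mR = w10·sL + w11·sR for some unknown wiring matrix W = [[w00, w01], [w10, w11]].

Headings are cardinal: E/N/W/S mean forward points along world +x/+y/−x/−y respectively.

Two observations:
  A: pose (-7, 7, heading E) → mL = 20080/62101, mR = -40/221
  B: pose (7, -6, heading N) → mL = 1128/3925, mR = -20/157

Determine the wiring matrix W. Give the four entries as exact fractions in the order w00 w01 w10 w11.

1 1 0 -1

obs A: pose=(-7,7,E) → sL=40/281, sR=40/221, mL=20080/62101, mR=-40/221
obs B: pose=(7,-6,N) → sL=4/25, sR=20/157, mL=1128/3925, mR=-20/157
sensor matrix S = [[40/281, 40/221], [4/25, 20/157]]; det S = -527744/48749285
solve [mL_A; mL_B] = S·[w00; w01] and [mR_A; mR_B] = S·[w10; w11]:
  w00 = 1, w01 = 1, w10 = 0, w11 = -1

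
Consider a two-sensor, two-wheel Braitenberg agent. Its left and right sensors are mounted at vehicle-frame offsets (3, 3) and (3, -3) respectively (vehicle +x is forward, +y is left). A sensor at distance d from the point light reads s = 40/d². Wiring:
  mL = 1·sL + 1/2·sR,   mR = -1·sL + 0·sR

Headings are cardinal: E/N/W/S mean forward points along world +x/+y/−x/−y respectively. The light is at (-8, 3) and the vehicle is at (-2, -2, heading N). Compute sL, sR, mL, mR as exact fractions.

left sensor world pos  = (-5, 1); dL² = 13
right sensor world pos = (1, 1); dR² = 85
sL = 40/13 = 40/13
sR = 40/85 = 8/17
mL = 1·sL + 1/2·sR = 732/221
mR = -1·sL + 0·sR = -40/13

40/13 8/17 732/221 -40/13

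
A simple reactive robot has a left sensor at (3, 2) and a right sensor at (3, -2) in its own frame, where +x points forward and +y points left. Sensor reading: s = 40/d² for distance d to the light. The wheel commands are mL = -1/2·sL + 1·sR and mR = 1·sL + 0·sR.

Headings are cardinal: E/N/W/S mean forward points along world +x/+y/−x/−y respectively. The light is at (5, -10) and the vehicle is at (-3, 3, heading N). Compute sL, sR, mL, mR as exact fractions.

left sensor world pos  = (-5, 6); dL² = 356
right sensor world pos = (-1, 6); dR² = 292
sL = 40/356 = 10/89
sR = 40/292 = 10/73
mL = -1/2·sL + 1·sR = 525/6497
mR = 1·sL + 0·sR = 10/89

10/89 10/73 525/6497 10/89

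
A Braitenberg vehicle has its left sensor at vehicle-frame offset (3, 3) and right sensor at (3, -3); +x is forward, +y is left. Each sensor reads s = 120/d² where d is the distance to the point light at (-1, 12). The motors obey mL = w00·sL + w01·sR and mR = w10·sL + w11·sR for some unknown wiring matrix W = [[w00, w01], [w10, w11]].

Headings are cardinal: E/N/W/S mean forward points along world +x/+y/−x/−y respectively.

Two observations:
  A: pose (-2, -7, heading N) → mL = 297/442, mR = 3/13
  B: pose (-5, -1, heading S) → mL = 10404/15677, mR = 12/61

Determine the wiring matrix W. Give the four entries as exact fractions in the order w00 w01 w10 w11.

1 1/2 0 1/2

obs A: pose=(-2,-7,N) → sL=15/34, sR=6/13, mL=297/442, mR=3/13
obs B: pose=(-5,-1,S) → sL=120/257, sR=24/61, mL=10404/15677, mR=12/61
sensor matrix S = [[15/34, 6/13], [120/257, 24/61]]; det S = -145260/3464617
solve [mL_A; mL_B] = S·[w00; w01] and [mR_A; mR_B] = S·[w10; w11]:
  w00 = 1, w01 = 1/2, w10 = 0, w11 = 1/2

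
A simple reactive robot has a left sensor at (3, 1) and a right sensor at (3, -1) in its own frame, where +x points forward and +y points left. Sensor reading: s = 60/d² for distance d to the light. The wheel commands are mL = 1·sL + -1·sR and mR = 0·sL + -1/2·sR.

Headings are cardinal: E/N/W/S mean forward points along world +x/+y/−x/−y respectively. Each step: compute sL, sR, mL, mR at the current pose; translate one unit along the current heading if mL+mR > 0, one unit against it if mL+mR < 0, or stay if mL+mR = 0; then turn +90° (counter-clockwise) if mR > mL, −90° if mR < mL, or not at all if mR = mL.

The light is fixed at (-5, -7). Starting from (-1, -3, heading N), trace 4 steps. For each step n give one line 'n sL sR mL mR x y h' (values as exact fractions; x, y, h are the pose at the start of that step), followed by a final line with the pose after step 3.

n=0: pose=(-1,-3,N); sL=30/29, sR=30/37; mL=240/1073, mR=-15/37; mL+mR=-195/1073 → advance -1; mR−mL=-675/1073 → turn -1·90°
n=1: pose=(-1,-4,E); sL=12/13, sR=60/53; mL=-144/689, mR=-30/53; mL+mR=-534/689 → advance -1; mR−mL=-246/689 → turn -1·90°
n=2: pose=(-2,-4,S); sL=15/4, sR=15; mL=-45/4, mR=-15/2; mL+mR=-75/4 → advance -1; mR−mL=15/4 → turn +1·90°
n=3: pose=(-2,-3,E); sL=60/61, sR=4/3; mL=-64/183, mR=-2/3; mL+mR=-62/61 → advance -1; mR−mL=-58/183 → turn -1·90°

0 30/29 30/37 240/1073 -15/37 -1 -3 N
1 12/13 60/53 -144/689 -30/53 -1 -4 E
2 15/4 15 -45/4 -15/2 -2 -4 S
3 60/61 4/3 -64/183 -2/3 -2 -3 E
final -3 -3 S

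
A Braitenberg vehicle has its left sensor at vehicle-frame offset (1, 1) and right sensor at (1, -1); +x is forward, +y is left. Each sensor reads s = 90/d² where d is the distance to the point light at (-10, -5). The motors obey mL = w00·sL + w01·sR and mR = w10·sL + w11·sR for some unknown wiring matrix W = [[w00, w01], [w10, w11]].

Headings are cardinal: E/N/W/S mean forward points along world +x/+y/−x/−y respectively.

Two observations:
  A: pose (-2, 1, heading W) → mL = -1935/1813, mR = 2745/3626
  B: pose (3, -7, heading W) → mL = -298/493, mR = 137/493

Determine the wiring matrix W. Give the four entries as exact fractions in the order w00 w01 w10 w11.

obs A: pose=(-2,1,W) → sL=45/37, sR=45/49, mL=-1935/1813, mR=2745/3626
obs B: pose=(3,-7,W) → sL=10/17, sR=18/29, mL=-298/493, mR=137/493
sensor matrix S = [[45/37, 45/49], [10/17, 18/29]]; det S = 191880/893809
solve [mL_A; mL_B] = S·[w00; w01] and [mR_A; mR_B] = S·[w10; w11]:
  w00 = -1/2, w01 = -1/2, w10 = 1, w11 = -1/2

-1/2 -1/2 1 -1/2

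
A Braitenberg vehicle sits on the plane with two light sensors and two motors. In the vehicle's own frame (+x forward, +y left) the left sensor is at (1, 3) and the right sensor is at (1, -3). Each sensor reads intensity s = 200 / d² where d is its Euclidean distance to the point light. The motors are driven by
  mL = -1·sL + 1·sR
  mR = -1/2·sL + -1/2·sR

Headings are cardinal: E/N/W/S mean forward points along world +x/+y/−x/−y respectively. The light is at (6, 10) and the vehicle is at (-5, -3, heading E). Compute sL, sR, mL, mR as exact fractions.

1 50/89 -39/89 -139/178

left sensor world pos  = (-4, 0); dL² = 200
right sensor world pos = (-4, -6); dR² = 356
sL = 200/200 = 1
sR = 200/356 = 50/89
mL = -1·sL + 1·sR = -39/89
mR = -1/2·sL + -1/2·sR = -139/178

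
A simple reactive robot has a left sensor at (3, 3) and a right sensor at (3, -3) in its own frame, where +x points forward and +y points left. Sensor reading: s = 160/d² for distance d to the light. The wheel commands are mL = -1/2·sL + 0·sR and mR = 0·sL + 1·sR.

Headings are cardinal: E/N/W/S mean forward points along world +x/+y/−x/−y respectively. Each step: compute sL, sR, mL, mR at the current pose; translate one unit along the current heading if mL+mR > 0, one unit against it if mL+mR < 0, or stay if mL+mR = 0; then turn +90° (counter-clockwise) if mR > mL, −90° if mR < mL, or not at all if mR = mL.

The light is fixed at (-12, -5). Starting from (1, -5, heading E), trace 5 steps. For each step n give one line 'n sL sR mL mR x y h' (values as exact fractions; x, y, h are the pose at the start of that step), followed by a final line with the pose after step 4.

0 32/53 32/53 -16/53 32/53 1 -5 E
1 16/13 80/149 -8/13 80/149 2 -5 N
2 160/137 32/25 -80/137 32/25 2 -6 W
3 10/17 40/29 -5/17 40/29 1 -6 S
4 160/257 160/281 -80/257 160/281 1 -7 E
final 2 -7 N

n=0: pose=(1,-5,E); sL=32/53, sR=32/53; mL=-16/53, mR=32/53; mL+mR=16/53 → advance +1; mR−mL=48/53 → turn +1·90°
n=1: pose=(2,-5,N); sL=16/13, sR=80/149; mL=-8/13, mR=80/149; mL+mR=-152/1937 → advance -1; mR−mL=2232/1937 → turn +1·90°
n=2: pose=(2,-6,W); sL=160/137, sR=32/25; mL=-80/137, mR=32/25; mL+mR=2384/3425 → advance +1; mR−mL=6384/3425 → turn +1·90°
n=3: pose=(1,-6,S); sL=10/17, sR=40/29; mL=-5/17, mR=40/29; mL+mR=535/493 → advance +1; mR−mL=825/493 → turn +1·90°
n=4: pose=(1,-7,E); sL=160/257, sR=160/281; mL=-80/257, mR=160/281; mL+mR=18640/72217 → advance +1; mR−mL=63600/72217 → turn +1·90°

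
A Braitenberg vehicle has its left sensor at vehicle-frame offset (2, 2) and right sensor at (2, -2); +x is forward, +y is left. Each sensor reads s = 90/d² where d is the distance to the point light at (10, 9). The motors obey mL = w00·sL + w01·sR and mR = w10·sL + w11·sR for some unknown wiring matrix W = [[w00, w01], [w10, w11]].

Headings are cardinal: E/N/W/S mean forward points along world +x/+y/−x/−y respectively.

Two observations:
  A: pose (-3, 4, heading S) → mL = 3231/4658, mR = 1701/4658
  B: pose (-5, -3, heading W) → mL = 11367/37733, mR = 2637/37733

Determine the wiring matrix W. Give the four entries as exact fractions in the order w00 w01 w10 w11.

obs A: pose=(-3,4,S) → sL=9/17, sR=45/137, mL=3231/4658, mR=1701/4658
obs B: pose=(-5,-3,W) → sL=18/97, sR=90/389, mL=11367/37733, mR=2637/37733
sensor matrix S = [[9/17, 45/137], [18/97, 90/389]]; det S = 5407560/87880157
solve [mL_A; mL_B] = S·[w00; w01] and [mR_A; mR_B] = S·[w10; w11]:
  w00 = 1, w01 = 1/2, w10 = 1, w11 = -1/2

1 1/2 1 -1/2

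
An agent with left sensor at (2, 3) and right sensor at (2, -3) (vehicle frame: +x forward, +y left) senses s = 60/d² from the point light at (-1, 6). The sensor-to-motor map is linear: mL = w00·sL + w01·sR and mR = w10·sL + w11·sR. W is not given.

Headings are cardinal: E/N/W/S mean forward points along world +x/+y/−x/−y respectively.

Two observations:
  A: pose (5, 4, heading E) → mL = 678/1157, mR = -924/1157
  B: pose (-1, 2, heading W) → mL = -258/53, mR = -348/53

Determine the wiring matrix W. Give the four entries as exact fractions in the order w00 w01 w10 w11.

1 -1/2 -1/2 -1/2

obs A: pose=(5,4,E) → sL=12/13, sR=60/89, mL=678/1157, mR=-924/1157
obs B: pose=(-1,2,W) → sL=60/53, sR=12, mL=-258/53, mR=-348/53
sensor matrix S = [[12/13, 60/89], [60/53, 12]]; det S = 632448/61321
solve [mL_A; mL_B] = S·[w00; w01] and [mR_A; mR_B] = S·[w10; w11]:
  w00 = 1, w01 = -1/2, w10 = -1/2, w11 = -1/2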